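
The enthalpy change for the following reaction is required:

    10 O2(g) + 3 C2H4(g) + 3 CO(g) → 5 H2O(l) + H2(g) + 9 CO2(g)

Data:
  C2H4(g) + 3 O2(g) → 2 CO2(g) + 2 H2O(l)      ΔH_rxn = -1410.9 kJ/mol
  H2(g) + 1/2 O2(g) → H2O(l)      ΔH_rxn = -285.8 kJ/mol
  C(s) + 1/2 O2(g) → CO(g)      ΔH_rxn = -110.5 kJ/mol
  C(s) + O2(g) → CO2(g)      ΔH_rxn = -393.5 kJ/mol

equation 1 × 3 (×3 to match 3 C2H4(g) in the target): (3)·(-1410.9) = -4232.7 kJ/mol
equation 2 reversed (reverse to put H2(g) on the product side): +285.8 kJ/mol
equation 3 reversed and × 3 (CO(g) must end up as a reactant; scale by 3 for the 3 CO(g)): (-3)·(-110.5) = +331.5 kJ/mol
equation 4 × 3: (3)·(-393.5) = -1180.5 kJ/mol
ΔH_rxn = (-4232.7) + (+285.8) + (+331.5) + (-1180.5) = -4795.9 kJ/mol

ΔH_rxn = -4795.9 kJ/mol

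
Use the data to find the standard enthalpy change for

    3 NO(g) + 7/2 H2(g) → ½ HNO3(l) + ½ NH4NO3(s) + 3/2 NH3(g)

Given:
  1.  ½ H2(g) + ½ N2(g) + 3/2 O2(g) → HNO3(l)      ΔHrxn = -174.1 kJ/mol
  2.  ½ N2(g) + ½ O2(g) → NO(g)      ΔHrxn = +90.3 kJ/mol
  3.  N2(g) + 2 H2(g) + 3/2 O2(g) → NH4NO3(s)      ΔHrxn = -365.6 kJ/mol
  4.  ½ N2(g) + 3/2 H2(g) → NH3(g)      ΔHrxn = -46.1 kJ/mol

ΔHrxn = -609.9 kJ/mol

eq. 1 × 1/2 (scale by 1/2 for the 1/2 HNO3(l)): (1/2)·(-174.1) = -87.05 kJ/mol
eq. 2 reversed and × 3 (reverse to put NO(g) on the reactant side; scale by 3 for the 3 NO(g)): (-3)·(+90.3) = -270.9 kJ/mol
eq. 3 × 1/2 (scale by 1/2 for the 1/2 NH4NO3(s)): (1/2)·(-365.6) = -182.8 kJ/mol
eq. 4 × 3/2 (scale by 3/2 for the 3/2 NH3(g)): (3/2)·(-46.1) = -69.15 kJ/mol
ΔHrxn = (-87.05) + (-270.9) + (-182.8) + (-69.15) = -609.9 kJ/mol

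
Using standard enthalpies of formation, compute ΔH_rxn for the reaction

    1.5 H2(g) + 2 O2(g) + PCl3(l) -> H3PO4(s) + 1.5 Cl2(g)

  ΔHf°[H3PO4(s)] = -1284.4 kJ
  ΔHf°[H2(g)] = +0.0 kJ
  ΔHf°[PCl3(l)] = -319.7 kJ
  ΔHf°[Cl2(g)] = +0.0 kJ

Products: 1·(-1284.4) + 3/2·(+0.0) = -1284.4
Reactants: 3/2·(+0.0) + 2·(+0.0) + 1·(-319.7) = -319.7
ΔH_rxn = (-1284.4) − (-319.7) = -964.7 kJ

ΔH_rxn = -964.7 kJ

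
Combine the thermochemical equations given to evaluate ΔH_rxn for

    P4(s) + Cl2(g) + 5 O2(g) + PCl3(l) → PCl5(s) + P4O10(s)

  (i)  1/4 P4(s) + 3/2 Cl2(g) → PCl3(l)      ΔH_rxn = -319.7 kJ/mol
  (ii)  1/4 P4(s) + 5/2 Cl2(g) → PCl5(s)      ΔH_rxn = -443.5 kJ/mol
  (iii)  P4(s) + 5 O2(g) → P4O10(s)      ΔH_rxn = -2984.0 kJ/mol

(i) reversed: +319.7 kJ/mol
(ii) as written: -443.5 kJ/mol
(iii) as written: -2984.0 kJ/mol
ΔH_rxn = (-1)·(-319.7) + (1)·(-443.5) + (1)·(-2984.0) = -3107.8 kJ/mol

ΔH_rxn = -3107.8 kJ/mol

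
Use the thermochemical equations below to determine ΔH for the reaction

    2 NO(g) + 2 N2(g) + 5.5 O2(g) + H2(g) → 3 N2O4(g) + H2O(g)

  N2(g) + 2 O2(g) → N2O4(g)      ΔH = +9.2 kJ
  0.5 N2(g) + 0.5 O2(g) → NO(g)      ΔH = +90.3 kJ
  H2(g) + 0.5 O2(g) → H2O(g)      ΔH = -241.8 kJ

equation 1 × 3 (×3 to match 3 N2O4(g) in the target): (3)·(+9.2) = +27.6 kJ
equation 2 reversed and × 2 (NO(g) must end up as a reactant; scale by 2 for the 2 NO(g)): (-2)·(+90.3) = -180.6 kJ
equation 3 as written (H2O(g) already on the product side): -241.8 kJ
By Hess's law, ΔH = (+27.6) + (-180.6) + (-241.8) = -394.8 kJ

ΔH = -394.8 kJ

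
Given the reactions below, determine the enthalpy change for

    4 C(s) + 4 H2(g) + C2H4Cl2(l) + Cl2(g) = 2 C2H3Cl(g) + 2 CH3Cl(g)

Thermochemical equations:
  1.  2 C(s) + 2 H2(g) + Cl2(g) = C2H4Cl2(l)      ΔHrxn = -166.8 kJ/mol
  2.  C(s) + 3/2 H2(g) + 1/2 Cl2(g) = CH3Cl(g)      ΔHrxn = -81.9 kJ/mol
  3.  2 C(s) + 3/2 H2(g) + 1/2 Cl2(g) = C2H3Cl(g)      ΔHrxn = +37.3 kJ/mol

ΔHrxn = 77.6 kJ/mol

eq. 1 reversed (reverse to put C2H4Cl2(l) on the reactant side): +166.8 kJ/mol
eq. 2 × 2 (scale by 2 for the 2 CH3Cl(g)): (2)·(-81.9) = -163.8 kJ/mol
eq. 3 × 2 (×2 to match 2 C2H3Cl(g) in the target): (2)·(+37.3) = +74.6 kJ/mol
ΔHrxn = (+166.8) + (-163.8) + (+74.6) = 77.6 kJ/mol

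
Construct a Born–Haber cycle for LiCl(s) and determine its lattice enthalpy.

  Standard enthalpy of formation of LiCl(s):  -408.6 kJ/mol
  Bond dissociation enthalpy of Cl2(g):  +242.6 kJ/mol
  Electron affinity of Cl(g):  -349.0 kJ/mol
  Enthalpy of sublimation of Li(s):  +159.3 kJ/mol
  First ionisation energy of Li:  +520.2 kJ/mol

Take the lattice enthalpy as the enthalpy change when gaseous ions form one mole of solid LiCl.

ΔHf° = 1·ΔHsub + 1·(ΣIE) + 1/2·D(Cl2) + 1·EA + U
-408.6 = 1·(+159.3) + 1·(+520.2) + 1/2·(+242.6) + 1·(-349.0) + U
U = -408.6 − (+451.8) = -860.4 kJ/mol

U = -860.4 kJ/mol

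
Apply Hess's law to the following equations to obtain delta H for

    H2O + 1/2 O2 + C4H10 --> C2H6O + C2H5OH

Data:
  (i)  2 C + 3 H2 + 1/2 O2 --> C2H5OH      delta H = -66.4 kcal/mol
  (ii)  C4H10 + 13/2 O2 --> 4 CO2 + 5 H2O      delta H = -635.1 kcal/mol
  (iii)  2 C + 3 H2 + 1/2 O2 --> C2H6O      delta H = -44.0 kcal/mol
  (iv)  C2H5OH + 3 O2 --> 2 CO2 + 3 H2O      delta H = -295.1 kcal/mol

delta H = -22.5 kcal/mol

(i) reversed: +66.4 kcal/mol
(ii) as written (C4H10 already on the reactant side): -635.1 kcal/mol
(iii) as written (C2H6O already on the product side): -44.0 kcal/mol
(iv) reversed and × 2: (-2)·(-295.1) = +590.2 kcal/mol
delta H = (-1)·(-66.4) + (1)·(-635.1) + (1)·(-44.0) + (-2)·(-295.1) = -22.5 kcal/mol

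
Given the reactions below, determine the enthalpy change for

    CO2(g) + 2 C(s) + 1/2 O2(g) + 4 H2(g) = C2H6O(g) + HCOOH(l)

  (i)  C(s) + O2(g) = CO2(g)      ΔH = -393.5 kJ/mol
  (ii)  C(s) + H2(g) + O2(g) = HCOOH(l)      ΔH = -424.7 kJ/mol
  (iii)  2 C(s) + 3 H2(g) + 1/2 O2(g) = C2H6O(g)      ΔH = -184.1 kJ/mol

(i) reversed (CO2(g) must end up as a reactant): +393.5 kJ/mol
(ii) as written (HCOOH(l) already on the product side): -424.7 kJ/mol
(iii) as written (C2H6O(g) already on the product side): -184.1 kJ/mol
ΔH = (+393.5) + (-424.7) + (-184.1) = -215.3 kJ/mol

ΔH = -215.3 kJ/mol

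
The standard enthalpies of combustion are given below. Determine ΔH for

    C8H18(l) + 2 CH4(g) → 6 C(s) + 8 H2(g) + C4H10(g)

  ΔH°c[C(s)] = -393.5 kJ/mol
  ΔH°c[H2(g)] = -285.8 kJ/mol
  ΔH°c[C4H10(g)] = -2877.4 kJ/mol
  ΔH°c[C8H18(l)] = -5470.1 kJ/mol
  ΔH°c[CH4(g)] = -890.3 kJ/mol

ΔH = 274.1 kJ/mol

Using ΔH = Σ nΔHc°(reactants) − Σ nΔHc°(products):
= [1·(-5470.1) + 2·(-890.3)] − [6·(-393.5) + 8·(-285.8) + 1·(-2877.4)]
= 274.1 kJ/mol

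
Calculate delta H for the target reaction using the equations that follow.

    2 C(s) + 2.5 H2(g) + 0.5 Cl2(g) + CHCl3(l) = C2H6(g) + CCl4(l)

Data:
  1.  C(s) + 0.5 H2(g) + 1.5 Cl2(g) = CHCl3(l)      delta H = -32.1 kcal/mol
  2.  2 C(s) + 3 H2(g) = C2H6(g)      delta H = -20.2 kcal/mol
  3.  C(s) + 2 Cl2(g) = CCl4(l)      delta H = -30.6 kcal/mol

delta H = -18.7 kcal/mol

eq. 1 reversed (CHCl3(l) must end up as a reactant): +32.1 kcal/mol
eq. 2 as written (C2H6(g) already on the product side): -20.2 kcal/mol
eq. 3 as written (CCl4(l) already on the product side): -30.6 kcal/mol
delta H = (-1)·(-32.1) + (1)·(-20.2) + (1)·(-30.6) = -18.7 kcal/mol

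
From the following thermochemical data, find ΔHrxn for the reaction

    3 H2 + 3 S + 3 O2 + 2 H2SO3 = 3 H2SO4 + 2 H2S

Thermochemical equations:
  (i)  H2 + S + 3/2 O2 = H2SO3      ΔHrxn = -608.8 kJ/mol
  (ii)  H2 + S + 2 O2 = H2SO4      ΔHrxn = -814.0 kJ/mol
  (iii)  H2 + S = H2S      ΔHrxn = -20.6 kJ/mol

ΔHrxn = -1265.6 kJ/mol

(i) reversed and × 2 (H2SO3 must end up as a reactant; ×2 to match 2 H2SO3 in the target): (-2)·(-608.8) = +1217.6 kJ/mol
(ii) × 3 (scale by 3 for the 3 H2SO4): (3)·(-814.0) = -2442.0 kJ/mol
(iii) × 2 (×2 to match 2 H2S in the target): (2)·(-20.6) = -41.2 kJ/mol
ΔHrxn = (-2)·(-608.8) + (3)·(-814.0) + (2)·(-20.6) = -1265.6 kJ/mol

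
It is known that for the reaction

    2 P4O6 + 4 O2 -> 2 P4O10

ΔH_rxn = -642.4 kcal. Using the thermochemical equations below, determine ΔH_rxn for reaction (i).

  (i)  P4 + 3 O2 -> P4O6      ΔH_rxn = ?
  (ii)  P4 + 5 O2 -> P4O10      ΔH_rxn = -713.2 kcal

ΔH_rxn = -392.0 kcal

(i) reversed and × 2: contributes −2·x
(ii) × 2: (2)·(-713.2) = -1426.4 kcal
-642.4 = (-1426.4) − 2·x
x = (-642.4 − (-1426.4)) / (-2) = -392.0 kcal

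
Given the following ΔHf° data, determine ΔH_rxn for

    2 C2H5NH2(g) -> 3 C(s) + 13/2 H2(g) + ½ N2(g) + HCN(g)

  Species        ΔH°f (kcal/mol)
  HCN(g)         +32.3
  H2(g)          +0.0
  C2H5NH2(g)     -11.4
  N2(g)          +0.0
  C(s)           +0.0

ΔH_rxn = 55.1 kcal/mol

Products: 3·(+0.0) + 13/2·(+0.0) + 1/2·(+0.0) + 1·(+32.3) = +32.3
Reactants: 2·(-11.4) = -22.8
ΔH_rxn = (+32.3) − (-22.8) = 55.1 kcal/mol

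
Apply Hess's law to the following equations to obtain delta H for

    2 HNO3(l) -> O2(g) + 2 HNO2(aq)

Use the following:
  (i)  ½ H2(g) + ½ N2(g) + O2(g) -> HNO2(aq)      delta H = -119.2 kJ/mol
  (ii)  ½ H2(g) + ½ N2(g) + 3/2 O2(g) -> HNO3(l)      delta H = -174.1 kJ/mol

delta H = 109.8 kJ/mol

(i) × 2 (scale by 2 for the 2 HNO2(aq)): (2)·(-119.2) = -238.4 kJ/mol
(ii) reversed and × 2 (reverse to put HNO3(l) on the reactant side; ×2 to match 2 HNO3(l) in the target): (-2)·(-174.1) = +348.2 kJ/mol
delta H = (2)·(-119.2) + (-2)·(-174.1) = 109.8 kJ/mol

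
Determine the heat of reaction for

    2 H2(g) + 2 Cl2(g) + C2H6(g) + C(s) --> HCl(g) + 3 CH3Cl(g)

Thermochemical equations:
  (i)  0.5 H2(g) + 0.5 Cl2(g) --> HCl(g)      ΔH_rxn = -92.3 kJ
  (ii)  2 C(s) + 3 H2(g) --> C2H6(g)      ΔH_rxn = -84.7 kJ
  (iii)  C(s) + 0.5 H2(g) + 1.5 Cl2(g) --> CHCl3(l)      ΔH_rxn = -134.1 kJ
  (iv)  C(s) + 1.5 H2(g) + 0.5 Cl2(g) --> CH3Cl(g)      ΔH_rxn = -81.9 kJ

(i) as written: -92.3 kJ
(ii) reversed: +84.7 kJ
(iii): not needed.
(iv) × 3: (3)·(-81.9) = -245.7 kJ
Combining the equations, ΔH_rxn = (1)·(-92.3) + (-1)·(-84.7) + (3)·(-81.9) = -253.3 kJ

ΔH_rxn = -253.3 kJ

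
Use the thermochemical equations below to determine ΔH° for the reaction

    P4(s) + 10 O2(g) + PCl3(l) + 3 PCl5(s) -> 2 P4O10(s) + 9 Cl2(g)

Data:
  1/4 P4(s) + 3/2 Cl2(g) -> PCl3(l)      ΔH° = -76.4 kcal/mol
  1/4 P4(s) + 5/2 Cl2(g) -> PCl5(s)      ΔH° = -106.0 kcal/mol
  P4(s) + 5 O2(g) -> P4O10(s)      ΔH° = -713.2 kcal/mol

equation 1 reversed: +76.4 kcal/mol
equation 2 reversed and × 3: (-3)·(-106.0) = +318.0 kcal/mol
equation 3 × 2: (2)·(-713.2) = -1426.4 kcal/mol
By Hess's law, ΔH° = (-1)·(-76.4) + (-3)·(-106.0) + (2)·(-713.2) = -1032.0 kcal/mol

ΔH° = -1032.0 kcal/mol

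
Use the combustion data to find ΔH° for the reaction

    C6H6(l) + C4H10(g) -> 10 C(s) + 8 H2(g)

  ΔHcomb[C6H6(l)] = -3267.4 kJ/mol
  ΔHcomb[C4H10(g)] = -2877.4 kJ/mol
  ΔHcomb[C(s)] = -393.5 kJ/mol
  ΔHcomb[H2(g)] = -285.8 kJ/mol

ΔH° = 76.6 kJ/mol

Using ΔH = Σ nΔHc°(reactants) − Σ nΔHc°(products):
= [1·(-3267.4) + 1·(-2877.4)] − [10·(-393.5) + 8·(-285.8)]
= 76.6 kJ/mol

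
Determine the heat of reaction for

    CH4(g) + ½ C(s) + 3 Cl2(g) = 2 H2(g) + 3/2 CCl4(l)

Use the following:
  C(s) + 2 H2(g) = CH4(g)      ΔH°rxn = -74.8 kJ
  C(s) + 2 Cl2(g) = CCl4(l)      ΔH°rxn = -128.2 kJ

equation 1 reversed: +74.8 kJ
equation 2 × 3/2: (3/2)·(-128.2) = -192.3 kJ
By Hess's law, ΔH°rxn = (+74.8) + (-192.3) = -117.5 kJ

ΔH°rxn = -117.5 kJ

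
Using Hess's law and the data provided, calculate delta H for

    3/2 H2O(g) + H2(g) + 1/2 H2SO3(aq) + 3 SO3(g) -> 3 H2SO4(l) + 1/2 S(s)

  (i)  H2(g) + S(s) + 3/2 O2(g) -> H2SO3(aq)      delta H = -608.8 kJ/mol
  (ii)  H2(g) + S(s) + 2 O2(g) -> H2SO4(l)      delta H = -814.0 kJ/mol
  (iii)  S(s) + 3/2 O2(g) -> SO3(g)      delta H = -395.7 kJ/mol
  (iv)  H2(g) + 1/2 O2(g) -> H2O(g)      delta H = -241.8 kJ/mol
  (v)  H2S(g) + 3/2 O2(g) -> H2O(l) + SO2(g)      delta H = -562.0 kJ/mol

(i) reversed and × 1/2 (reverse to put H2SO3(aq) on the reactant side; scale by 1/2 for the 1/2 H2SO3(aq)): (-1/2)·(-608.8) = +304.4 kJ/mol
(ii) × 3 (×3 to match 3 H2SO4(l) in the target): (3)·(-814.0) = -2442.0 kJ/mol
(iii) reversed and × 3 (reverse to put SO3(g) on the reactant side; ×3 to match 3 SO3(g) in the target): (-3)·(-395.7) = +1187.1 kJ/mol
(iv) reversed and × 3/2 (reverse to put H2O(g) on the reactant side; ×3/2 to match 3/2 H2O(g) in the target): (-3/2)·(-241.8) = +362.7 kJ/mol
(v): not needed (SO2(g) appears nowhere else).
Combining the equations, delta H = (-1/2)·(-608.8) + (3)·(-814.0) + (-3)·(-395.7) + (-3/2)·(-241.8) = -587.8 kJ/mol

delta H = -587.8 kJ/mol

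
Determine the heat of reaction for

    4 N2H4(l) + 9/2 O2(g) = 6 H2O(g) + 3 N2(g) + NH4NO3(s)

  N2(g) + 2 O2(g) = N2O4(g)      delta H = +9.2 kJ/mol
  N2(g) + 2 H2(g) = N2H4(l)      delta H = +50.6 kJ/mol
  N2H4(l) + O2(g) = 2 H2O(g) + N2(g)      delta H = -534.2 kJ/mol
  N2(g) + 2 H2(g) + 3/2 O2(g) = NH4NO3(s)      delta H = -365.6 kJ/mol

delta H = -2018.8 kJ/mol

equation 1: not needed (N2O4(g) appears nowhere else).
equation 2 reversed: -50.6 kJ/mol
equation 3 × 3 (×3 to match 6 H2O(g) in the target): (3)·(-534.2) = -1602.6 kJ/mol
equation 4 as written (NH4NO3(s) already on the product side): -365.6 kJ/mol
delta H = (-1)·(+50.6) + (3)·(-534.2) + (1)·(-365.6) = -2018.8 kJ/mol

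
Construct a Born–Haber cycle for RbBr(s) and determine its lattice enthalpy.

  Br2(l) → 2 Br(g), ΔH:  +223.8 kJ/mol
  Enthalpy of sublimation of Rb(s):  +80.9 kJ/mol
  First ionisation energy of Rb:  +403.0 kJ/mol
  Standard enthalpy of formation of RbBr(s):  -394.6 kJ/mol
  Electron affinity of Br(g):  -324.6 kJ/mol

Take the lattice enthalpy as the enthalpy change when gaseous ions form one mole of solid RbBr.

U = -665.8 kJ/mol

ΔHf° = 1·ΔHsub + 1·(ΣIE) + 1/2·D(Br2) + 1·EA + U
-394.6 = 1·(+80.9) + 1·(+403.0) + 1/2·(+223.8) + 1·(-324.6) + U
U = -394.6 − (+271.2) = -665.8 kJ/mol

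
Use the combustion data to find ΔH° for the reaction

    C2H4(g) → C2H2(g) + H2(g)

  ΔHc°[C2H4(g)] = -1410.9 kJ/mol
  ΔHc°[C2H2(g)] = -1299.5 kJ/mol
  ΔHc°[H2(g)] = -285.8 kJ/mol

ΔH° = 174.4 kJ/mol

With combustion enthalpies, reactants minus products:
= [1·(-1410.9)] − [1·(-1299.5) + 1·(-285.8)]
= 174.4 kJ/mol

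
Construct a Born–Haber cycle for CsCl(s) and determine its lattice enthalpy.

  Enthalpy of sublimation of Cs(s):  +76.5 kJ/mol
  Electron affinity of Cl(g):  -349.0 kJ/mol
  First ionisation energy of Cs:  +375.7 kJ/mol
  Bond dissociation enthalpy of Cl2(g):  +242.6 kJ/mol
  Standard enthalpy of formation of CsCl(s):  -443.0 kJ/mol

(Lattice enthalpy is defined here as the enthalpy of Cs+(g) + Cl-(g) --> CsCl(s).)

U = -667.5 kJ/mol

ΔHf° = 1·ΔHsub + 1·(ΣIE) + 1/2·D(Cl2) + 1·EA + U
-443.0 = 1·(+76.5) + 1·(+375.7) + 1/2·(+242.6) + 1·(-349.0) + U
U = -443.0 − (+224.5) = -667.5 kJ/mol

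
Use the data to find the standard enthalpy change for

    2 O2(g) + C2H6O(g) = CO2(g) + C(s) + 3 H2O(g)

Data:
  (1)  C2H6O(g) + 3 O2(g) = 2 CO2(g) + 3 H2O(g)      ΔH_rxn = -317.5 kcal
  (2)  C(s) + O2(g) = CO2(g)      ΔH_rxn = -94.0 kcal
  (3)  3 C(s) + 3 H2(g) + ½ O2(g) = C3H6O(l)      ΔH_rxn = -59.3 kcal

ΔH_rxn = -223.5 kcal

(1) as written: -317.5 kcal
(2) reversed: +94.0 kcal
(3): not needed.
Since enthalpy is a state function, ΔH_rxn = (1)·(-317.5) + (-1)·(-94.0) = -223.5 kcal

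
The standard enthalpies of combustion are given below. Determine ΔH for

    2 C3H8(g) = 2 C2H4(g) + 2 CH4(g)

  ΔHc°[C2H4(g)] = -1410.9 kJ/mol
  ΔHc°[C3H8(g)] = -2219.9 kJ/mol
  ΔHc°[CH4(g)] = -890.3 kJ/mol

ΔH = 162.6 kJ/mol

With combustion enthalpies, reactants minus products:
= [2·(-2219.9)] − [2·(-1410.9) + 2·(-890.3)]
= 162.6 kJ/mol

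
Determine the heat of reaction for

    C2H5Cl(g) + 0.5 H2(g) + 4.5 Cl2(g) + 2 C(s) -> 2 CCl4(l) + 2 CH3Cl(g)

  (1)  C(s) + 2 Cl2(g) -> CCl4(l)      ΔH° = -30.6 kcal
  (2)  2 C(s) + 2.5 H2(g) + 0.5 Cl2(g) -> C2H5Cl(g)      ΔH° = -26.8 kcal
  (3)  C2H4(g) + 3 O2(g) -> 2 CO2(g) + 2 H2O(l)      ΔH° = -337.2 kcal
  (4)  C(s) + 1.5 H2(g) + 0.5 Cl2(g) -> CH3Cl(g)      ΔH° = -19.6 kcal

(1) × 2 (scale by 2 for the 2 CCl4(l)): (2)·(-30.6) = -61.2 kcal
(2) reversed (C2H5Cl(g) must end up as a reactant): +26.8 kcal
(3): not needed (C2H4(g) appears nowhere else).
(4) × 2 (scale by 2 for the 2 CH3Cl(g)): (2)·(-19.6) = -39.2 kcal
ΔH° = (2)·(-30.6) + (-1)·(-26.8) + (2)·(-19.6) = -73.6 kcal

ΔH° = -73.6 kcal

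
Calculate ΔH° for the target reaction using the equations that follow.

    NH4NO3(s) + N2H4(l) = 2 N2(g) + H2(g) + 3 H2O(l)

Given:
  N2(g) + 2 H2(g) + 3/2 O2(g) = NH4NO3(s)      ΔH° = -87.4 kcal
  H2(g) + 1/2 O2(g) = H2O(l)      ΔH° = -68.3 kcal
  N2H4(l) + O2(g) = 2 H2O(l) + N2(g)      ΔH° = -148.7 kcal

equation 1 reversed (NH4NO3(s) must end up as a reactant): +87.4 kcal
equation 2 as written: -68.3 kcal
equation 3 as written (N2H4(l) already on the reactant side): -148.7 kcal
ΔH° = (-1)·(-87.4) + (1)·(-68.3) + (1)·(-148.7) = -129.6 kcal

ΔH° = -129.6 kcal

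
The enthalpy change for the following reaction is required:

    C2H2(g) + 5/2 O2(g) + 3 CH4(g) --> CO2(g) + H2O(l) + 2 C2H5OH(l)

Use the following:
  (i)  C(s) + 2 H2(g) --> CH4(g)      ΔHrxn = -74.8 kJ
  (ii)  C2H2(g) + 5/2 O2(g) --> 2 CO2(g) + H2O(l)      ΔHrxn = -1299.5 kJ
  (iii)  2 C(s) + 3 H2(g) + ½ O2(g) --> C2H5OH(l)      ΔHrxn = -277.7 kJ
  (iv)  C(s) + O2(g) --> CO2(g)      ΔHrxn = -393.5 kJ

ΔHrxn = -1237.0 kJ

(i) reversed and × 3 (reverse to put CH4(g) on the reactant side; ×3 to match 3 CH4(g) in the target): (-3)·(-74.8) = +224.4 kJ
(ii) as written (C2H2(g) already on the reactant side): -1299.5 kJ
(iii) × 2 (scale by 2 for the 2 C2H5OH(l)): (2)·(-277.7) = -555.4 kJ
(iv) reversed: +393.5 kJ
By Hess's law, ΔHrxn = (-3)·(-74.8) + (1)·(-1299.5) + (2)·(-277.7) + (-1)·(-393.5) = -1237.0 kJ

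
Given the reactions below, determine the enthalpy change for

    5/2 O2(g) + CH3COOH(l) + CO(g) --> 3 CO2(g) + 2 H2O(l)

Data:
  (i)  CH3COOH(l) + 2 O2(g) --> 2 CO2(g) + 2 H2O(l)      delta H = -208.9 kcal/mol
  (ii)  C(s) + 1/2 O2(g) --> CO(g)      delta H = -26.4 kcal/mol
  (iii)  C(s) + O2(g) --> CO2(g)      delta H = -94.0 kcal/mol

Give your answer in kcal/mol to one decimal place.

(i) as written (CH3COOH(l) already on the reactant side): -208.9 kcal/mol
(ii) reversed (CO(g) must end up as a reactant): +26.4 kcal/mol
(iii) as written: -94.0 kcal/mol
delta H = (-208.9) + (+26.4) + (-94.0) = -276.5 kcal/mol

delta H = -276.5 kcal/mol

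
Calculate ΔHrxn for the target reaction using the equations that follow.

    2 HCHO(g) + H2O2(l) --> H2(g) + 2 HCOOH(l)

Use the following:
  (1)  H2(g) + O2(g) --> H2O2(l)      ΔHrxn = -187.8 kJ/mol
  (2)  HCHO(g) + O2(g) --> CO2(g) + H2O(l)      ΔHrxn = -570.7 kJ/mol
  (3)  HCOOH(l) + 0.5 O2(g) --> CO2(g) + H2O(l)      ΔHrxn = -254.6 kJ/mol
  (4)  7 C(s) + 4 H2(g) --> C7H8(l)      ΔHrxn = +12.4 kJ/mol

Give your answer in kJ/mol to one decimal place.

(1) reversed: +187.8 kJ/mol
(2) × 2: (2)·(-570.7) = -1141.4 kJ/mol
(3) reversed and × 2: (-2)·(-254.6) = +509.2 kJ/mol
(4): not needed.
Combining the equations, ΔHrxn = (-1)·(-187.8) + (2)·(-570.7) + (-2)·(-254.6) = -444.4 kJ/mol

ΔHrxn = -444.4 kJ/mol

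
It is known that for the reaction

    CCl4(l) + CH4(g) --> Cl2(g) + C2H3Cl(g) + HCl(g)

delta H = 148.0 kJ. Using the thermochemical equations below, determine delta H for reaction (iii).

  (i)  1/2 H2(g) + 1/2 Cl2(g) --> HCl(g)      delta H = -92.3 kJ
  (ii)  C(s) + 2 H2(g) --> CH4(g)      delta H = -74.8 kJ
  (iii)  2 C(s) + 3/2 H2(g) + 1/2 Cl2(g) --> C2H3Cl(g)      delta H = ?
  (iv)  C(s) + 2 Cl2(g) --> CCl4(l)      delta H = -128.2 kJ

(i) as written: -92.3 kJ
(ii) reversed: +74.8 kJ
(iii) as written: contributes x
(iv) reversed: +128.2 kJ
+148.0 = (-92.3) + (+74.8) + (+128.2) + x
x = (+148.0 − (+110.7)) / (1) = 37.3 kJ

delta H = 37.3 kJ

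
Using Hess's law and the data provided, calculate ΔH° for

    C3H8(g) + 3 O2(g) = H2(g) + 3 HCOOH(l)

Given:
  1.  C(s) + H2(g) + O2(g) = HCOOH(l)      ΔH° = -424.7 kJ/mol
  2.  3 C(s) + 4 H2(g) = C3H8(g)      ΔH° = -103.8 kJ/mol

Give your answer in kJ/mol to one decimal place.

eq. 1 × 3 (scale by 3 for the 3 HCOOH(l)): (3)·(-424.7) = -1274.1 kJ/mol
eq. 2 reversed (C3H8(g) must end up as a reactant): +103.8 kJ/mol
Summing the manipulated equations, ΔH° = (-1274.1) + (+103.8) = -1170.3 kJ/mol

ΔH° = -1170.3 kJ/mol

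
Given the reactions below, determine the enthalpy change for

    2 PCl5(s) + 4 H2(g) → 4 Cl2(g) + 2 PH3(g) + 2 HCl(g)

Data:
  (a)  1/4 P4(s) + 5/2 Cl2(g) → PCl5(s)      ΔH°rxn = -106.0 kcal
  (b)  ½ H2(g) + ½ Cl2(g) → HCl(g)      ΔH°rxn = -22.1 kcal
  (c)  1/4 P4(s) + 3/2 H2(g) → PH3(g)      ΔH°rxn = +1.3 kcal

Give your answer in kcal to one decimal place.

(a) reversed and × 2: (-2)·(-106.0) = +212.0 kcal
(b) × 2: (2)·(-22.1) = -44.2 kcal
(c) × 2: (2)·(+1.3) = +2.6 kcal
By Hess's law, ΔH°rxn = (-2)·(-106.0) + (2)·(-22.1) + (2)·(+1.3) = 170.4 kcal

ΔH°rxn = 170.4 kcal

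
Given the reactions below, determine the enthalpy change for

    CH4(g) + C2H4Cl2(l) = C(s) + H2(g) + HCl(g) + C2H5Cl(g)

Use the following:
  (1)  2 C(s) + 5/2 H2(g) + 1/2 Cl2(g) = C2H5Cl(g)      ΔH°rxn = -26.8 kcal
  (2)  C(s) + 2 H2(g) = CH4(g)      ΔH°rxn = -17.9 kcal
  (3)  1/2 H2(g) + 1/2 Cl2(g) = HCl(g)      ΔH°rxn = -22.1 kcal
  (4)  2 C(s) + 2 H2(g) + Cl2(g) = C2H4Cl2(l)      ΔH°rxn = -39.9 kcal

(1) as written (C2H5Cl(g) already on the product side): -26.8 kcal
(2) reversed (reverse to put CH4(g) on the reactant side): +17.9 kcal
(3) as written (HCl(g) already on the product side): -22.1 kcal
(4) reversed (C2H4Cl2(l) must end up as a reactant): +39.9 kcal
ΔH°rxn = (-26.8) + (+17.9) + (-22.1) + (+39.9) = 8.9 kcal

ΔH°rxn = 8.9 kcal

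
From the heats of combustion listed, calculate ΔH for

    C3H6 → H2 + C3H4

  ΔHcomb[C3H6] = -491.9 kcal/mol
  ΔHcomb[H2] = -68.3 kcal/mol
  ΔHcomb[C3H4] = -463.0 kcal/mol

Using ΔH = Σ nΔHc°(reactants) − Σ nΔHc°(products):
= [1·(-491.9)] − [1·(-68.3) + 1·(-463.0)]
= 39.4 kcal/mol

ΔH = 39.4 kcal/mol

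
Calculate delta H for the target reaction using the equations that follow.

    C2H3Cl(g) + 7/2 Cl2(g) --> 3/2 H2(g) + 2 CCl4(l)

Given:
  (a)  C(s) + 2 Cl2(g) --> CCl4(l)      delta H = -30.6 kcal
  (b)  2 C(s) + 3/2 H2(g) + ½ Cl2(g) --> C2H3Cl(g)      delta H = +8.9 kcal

(a) × 2 (scale by 2 for the 2 CCl4(l)): (2)·(-30.6) = -61.2 kcal
(b) reversed (C2H3Cl(g) must end up as a reactant): -8.9 kcal
delta H = (-61.2) + (-8.9) = -70.1 kcal

delta H = -70.1 kcal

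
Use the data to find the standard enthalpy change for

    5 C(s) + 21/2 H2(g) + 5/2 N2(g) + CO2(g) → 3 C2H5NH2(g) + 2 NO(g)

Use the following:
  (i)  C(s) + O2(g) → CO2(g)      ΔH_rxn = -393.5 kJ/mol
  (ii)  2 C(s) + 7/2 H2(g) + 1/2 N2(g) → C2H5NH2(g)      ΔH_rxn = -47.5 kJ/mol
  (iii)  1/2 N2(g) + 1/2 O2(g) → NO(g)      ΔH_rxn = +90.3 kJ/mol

ΔH_rxn = 431.6 kJ/mol

(i) reversed: +393.5 kJ/mol
(ii) × 3: (3)·(-47.5) = -142.5 kJ/mol
(iii) × 2: (2)·(+90.3) = +180.6 kJ/mol
ΔH_rxn = (-1)·(-393.5) + (3)·(-47.5) + (2)·(+90.3) = 431.6 kJ/mol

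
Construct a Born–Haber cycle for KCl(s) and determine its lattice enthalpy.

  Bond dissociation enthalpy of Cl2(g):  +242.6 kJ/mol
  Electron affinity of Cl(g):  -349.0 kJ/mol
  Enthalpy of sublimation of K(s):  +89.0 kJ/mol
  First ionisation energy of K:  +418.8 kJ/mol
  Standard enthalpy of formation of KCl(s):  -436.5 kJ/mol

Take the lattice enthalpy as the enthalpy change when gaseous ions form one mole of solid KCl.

U = -716.6 kJ/mol

ΔHf° = 1·ΔHsub + 1·(ΣIE) + 1/2·D(Cl2) + 1·EA + U
-436.5 = 1·(+89.0) + 1·(+418.8) + 1/2·(+242.6) + 1·(-349.0) + U
U = -436.5 − (+280.1) = -716.6 kJ/mol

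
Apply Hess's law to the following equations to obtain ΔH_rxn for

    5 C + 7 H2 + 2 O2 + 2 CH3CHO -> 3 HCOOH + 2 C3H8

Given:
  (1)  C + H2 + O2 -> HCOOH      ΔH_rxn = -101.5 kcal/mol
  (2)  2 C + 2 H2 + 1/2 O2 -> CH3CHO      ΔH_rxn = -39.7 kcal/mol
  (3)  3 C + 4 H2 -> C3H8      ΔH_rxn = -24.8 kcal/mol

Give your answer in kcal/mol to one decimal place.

(1) × 3: (3)·(-101.5) = -304.5 kcal/mol
(2) reversed and × 2: (-2)·(-39.7) = +79.4 kcal/mol
(3) × 2: (2)·(-24.8) = -49.6 kcal/mol
By Hess's law, ΔH_rxn = (-304.5) + (+79.4) + (-49.6) = -274.7 kcal/mol

ΔH_rxn = -274.7 kcal/mol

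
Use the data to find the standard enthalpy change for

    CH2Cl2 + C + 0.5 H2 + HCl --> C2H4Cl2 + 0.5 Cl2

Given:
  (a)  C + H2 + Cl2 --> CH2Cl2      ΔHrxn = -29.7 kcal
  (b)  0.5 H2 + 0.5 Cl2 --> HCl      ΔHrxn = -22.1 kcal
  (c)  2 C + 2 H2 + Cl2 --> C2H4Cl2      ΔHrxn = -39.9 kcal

ΔHrxn = 11.9 kcal

(a) reversed: +29.7 kcal
(b) reversed: +22.1 kcal
(c) as written: -39.9 kcal
Since enthalpy is a state function, ΔHrxn = (-1)·(-29.7) + (-1)·(-22.1) + (1)·(-39.9) = 11.9 kcal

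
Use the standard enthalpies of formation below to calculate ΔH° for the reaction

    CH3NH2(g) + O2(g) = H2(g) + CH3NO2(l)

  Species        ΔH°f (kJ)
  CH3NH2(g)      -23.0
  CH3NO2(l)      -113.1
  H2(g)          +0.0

Products: 1·(+0.0) + 1·(-113.1) = -113.1
Reactants: 1·(-23.0) + 1·(+0.0) = -23.0
ΔH° = (-113.1) − (-23.0) = -90.1 kJ

ΔH° = -90.1 kJ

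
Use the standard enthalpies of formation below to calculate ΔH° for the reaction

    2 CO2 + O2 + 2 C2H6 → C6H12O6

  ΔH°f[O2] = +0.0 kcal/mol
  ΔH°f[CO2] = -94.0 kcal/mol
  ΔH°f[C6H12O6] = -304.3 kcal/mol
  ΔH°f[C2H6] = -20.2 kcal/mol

ΔH° = -75.9 kcal/mol

Products: 1·(-304.3) = -304.3
Reactants: 2·(-94.0) + 1·(+0.0) + 2·(-20.2) = -228.4
ΔH° = (-304.3) − (-228.4) = -75.9 kcal/mol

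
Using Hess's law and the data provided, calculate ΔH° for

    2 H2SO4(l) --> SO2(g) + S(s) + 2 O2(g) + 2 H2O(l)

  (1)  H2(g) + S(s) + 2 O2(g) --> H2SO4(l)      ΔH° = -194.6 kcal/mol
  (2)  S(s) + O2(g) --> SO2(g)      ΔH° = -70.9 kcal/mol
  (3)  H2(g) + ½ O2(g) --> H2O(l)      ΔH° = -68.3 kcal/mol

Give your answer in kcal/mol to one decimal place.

ΔH° = 181.7 kcal/mol

(1) reversed and × 2: (-2)·(-194.6) = +389.2 kcal/mol
(2) as written: -70.9 kcal/mol
(3) × 2: (2)·(-68.3) = -136.6 kcal/mol
ΔH° = (-2)·(-194.6) + (1)·(-70.9) + (2)·(-68.3) = 181.7 kcal/mol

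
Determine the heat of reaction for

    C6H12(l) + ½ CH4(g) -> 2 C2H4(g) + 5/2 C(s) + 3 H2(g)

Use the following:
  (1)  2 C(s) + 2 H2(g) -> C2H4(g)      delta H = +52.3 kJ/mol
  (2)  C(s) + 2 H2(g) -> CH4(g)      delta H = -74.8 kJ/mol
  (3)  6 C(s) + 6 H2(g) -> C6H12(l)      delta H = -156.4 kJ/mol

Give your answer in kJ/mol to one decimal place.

delta H = 298.4 kJ/mol

(1) × 2: (2)·(+52.3) = +104.6 kJ/mol
(2) reversed and × 1/2: (-1/2)·(-74.8) = +37.4 kJ/mol
(3) reversed: +156.4 kJ/mol
delta H = (+104.6) + (+37.4) + (+156.4) = 298.4 kJ/mol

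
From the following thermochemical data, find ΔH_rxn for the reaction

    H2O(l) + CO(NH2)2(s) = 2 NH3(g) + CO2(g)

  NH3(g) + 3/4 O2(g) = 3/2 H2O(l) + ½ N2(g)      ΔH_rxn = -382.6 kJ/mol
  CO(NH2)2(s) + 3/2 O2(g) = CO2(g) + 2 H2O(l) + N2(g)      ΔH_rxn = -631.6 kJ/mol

equation 1 reversed and × 2 (reverse to put NH3(g) on the product side; scale by 2 for the 2 NH3(g)): (-2)·(-382.6) = +765.2 kJ/mol
equation 2 as written (CO(NH2)2(s) already on the reactant side): -631.6 kJ/mol
ΔH_rxn = (+765.2) + (-631.6) = 133.6 kJ/mol

ΔH_rxn = 133.6 kJ/mol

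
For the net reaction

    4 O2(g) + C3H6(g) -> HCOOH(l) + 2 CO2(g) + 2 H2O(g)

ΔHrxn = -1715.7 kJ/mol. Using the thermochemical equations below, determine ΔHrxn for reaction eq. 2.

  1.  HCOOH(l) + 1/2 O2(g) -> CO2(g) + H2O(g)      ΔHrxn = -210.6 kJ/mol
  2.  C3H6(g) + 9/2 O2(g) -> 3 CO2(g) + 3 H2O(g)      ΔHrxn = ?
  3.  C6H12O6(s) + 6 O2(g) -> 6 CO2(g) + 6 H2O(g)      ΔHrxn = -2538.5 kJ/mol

ΔHrxn = -1926.3 kJ/mol

eq. 1 reversed (reverse to put HCOOH(l) on the product side): +210.6 kJ/mol
eq. 2 as written (C3H6(g) already on the reactant side): contributes x
eq. 3: not needed (C6H12O6(s) appears nowhere else).
-1715.7 = (+210.6) + x
x = (-1715.7 − (+210.6)) / (1) = -1926.3 kJ/mol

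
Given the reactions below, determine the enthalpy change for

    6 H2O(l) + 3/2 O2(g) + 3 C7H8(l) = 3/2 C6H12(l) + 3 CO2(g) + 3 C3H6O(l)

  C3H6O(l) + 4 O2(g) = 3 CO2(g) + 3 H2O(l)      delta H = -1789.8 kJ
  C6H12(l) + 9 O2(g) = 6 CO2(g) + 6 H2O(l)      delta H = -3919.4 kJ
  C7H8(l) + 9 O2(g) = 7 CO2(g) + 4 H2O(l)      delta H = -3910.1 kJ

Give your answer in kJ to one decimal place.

equation 1 reversed and × 3 (reverse to put C3H6O(l) on the product side; scale by 3 for the 3 C3H6O(l)): (-3)·(-1789.8) = +5369.4 kJ
equation 2 reversed and × 3/2 (C6H12(l) must end up as a product; ×3/2 to match 3/2 C6H12(l) in the target): (-3/2)·(-3919.4) = +5879.1 kJ
equation 3 × 3 (scale by 3 for the 3 C7H8(l)): (3)·(-3910.1) = -11730.3 kJ
Summing the manipulated equations, delta H = (-3)·(-1789.8) + (-3/2)·(-3919.4) + (3)·(-3910.1) = -481.8 kJ

delta H = -481.8 kJ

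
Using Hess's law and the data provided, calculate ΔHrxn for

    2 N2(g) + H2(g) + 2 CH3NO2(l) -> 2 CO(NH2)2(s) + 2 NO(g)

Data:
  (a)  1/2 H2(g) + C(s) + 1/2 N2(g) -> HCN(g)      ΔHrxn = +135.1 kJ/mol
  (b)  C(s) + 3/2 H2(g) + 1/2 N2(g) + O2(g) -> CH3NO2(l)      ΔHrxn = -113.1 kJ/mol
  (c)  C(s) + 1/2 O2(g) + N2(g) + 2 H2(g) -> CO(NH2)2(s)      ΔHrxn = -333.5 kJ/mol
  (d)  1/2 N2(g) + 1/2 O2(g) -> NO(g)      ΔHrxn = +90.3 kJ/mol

(a): not needed (HCN(g) appears nowhere else).
(b) reversed and × 2 (reverse to put CH3NO2(l) on the reactant side; ×2 to match 2 CH3NO2(l) in the target): (-2)·(-113.1) = +226.2 kJ/mol
(c) × 2 (scale by 2 for the 2 CO(NH2)2(s)): (2)·(-333.5) = -667.0 kJ/mol
(d) × 2 (scale by 2 for the 2 NO(g)): (2)·(+90.3) = +180.6 kJ/mol
ΔHrxn = (-2)·(-113.1) + (2)·(-333.5) + (2)·(+90.3) = -260.2 kJ/mol

ΔHrxn = -260.2 kJ/mol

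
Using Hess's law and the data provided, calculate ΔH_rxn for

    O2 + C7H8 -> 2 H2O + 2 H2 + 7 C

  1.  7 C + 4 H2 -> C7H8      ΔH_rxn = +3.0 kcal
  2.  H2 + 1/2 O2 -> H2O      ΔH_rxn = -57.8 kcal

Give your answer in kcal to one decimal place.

eq. 1 reversed (reverse to put C7H8 on the reactant side): -3.0 kcal
eq. 2 × 2 (scale by 2 for the 2 H2O): (2)·(-57.8) = -115.6 kcal
Since enthalpy is a state function, ΔH_rxn = (-3.0) + (-115.6) = -118.6 kcal

ΔH_rxn = -118.6 kcal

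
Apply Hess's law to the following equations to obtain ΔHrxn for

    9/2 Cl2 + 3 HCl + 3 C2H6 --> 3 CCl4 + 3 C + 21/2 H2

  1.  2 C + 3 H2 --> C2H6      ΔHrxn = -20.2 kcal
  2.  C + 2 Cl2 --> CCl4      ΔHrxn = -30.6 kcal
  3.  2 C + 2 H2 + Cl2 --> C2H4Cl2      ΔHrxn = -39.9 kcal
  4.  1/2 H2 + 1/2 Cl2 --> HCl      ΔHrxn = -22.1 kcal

eq. 1 reversed and × 3: (-3)·(-20.2) = +60.6 kcal
eq. 2 × 3: (3)·(-30.6) = -91.8 kcal
eq. 3: not needed.
eq. 4 reversed and × 3: (-3)·(-22.1) = +66.3 kcal
ΔHrxn = (-3)·(-20.2) + (3)·(-30.6) + (-3)·(-22.1) = 35.1 kcal

ΔHrxn = 35.1 kcal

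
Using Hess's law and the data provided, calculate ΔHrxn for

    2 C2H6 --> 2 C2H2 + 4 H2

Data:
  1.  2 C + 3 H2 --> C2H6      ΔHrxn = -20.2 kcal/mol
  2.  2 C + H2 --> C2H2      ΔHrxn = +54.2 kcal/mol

ΔHrxn = 148.8 kcal/mol

eq. 1 reversed and × 2 (C2H6 must end up as a reactant; scale by 2 for the 2 C2H6): (-2)·(-20.2) = +40.4 kcal/mol
eq. 2 × 2 (scale by 2 for the 2 C2H2): (2)·(+54.2) = +108.4 kcal/mol
ΔHrxn = (+40.4) + (+108.4) = 148.8 kcal/mol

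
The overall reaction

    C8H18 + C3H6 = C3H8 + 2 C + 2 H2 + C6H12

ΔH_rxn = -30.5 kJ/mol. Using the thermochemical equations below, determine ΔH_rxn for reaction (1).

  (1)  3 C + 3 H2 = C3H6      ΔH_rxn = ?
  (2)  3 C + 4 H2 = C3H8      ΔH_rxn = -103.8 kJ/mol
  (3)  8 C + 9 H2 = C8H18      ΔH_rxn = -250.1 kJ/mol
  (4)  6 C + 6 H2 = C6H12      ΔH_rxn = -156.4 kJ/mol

(1) reversed: contributes −x
(2) as written: -103.8 kJ/mol
(3) reversed: +250.1 kJ/mol
(4) as written: -156.4 kJ/mol
-30.5 = (-103.8) + (+250.1) + (-156.4) − x
x = (-30.5 − (-10.1)) / (-1) = 20.4 kJ/mol

ΔH_rxn = 20.4 kJ/mol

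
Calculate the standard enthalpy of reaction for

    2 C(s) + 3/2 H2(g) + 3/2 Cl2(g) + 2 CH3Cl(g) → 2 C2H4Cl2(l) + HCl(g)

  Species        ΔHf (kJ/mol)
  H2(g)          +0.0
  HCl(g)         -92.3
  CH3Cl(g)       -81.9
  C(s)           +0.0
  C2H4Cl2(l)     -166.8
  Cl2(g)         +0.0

ΔH_rxn = -262.1 kJ/mol

Products: 2·(-166.8) + 1·(-92.3) = -425.9
Reactants: 2·(+0.0) + 3/2·(+0.0) + 3/2·(+0.0) + 2·(-81.9) = -163.8
ΔH_rxn = (-425.9) − (-163.8) = -262.1 kJ/mol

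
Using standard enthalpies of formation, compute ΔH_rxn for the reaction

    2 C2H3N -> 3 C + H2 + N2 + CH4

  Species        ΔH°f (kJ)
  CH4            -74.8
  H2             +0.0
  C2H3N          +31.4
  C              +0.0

ΔH°rxn = Σ nΔHf°(products) − Σ nΔHf°(reactants).
Products: 3·(+0.0) + 1·(+0.0) + 1·(+0.0) + 1·(-74.8) = -74.8
Reactants: 2·(+31.4) = +62.8
ΔH_rxn = (-74.8) − (+62.8) = -137.6 kJ

ΔH_rxn = -137.6 kJ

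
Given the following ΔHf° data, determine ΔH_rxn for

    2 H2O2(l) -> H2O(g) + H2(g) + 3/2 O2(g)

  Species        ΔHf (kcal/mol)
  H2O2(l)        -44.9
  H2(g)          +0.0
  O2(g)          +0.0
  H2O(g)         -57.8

Products: 1·(-57.8) + 1·(+0.0) + 3/2·(+0.0) = -57.8
Reactants: 2·(-44.9) = -89.8
ΔH_rxn = (-57.8) − (-89.8) = 32.0 kcal/mol

ΔH_rxn = 32.0 kcal/mol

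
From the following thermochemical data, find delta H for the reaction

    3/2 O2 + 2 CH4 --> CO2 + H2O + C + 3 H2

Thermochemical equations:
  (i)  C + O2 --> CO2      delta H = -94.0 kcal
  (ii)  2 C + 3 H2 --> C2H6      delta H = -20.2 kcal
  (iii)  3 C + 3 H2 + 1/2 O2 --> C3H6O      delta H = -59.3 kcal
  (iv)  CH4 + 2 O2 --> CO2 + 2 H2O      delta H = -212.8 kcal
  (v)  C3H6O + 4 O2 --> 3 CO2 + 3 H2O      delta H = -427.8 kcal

delta H = -126.5 kcal

(i) × 2: (2)·(-94.0) = -188.0 kcal
(ii): not needed.
(iii) reversed: +59.3 kcal
(iv) × 2: (2)·(-212.8) = -425.6 kcal
(v) reversed: +427.8 kcal
delta H = (-188.0) + (+59.3) + (-425.6) + (+427.8) = -126.5 kcal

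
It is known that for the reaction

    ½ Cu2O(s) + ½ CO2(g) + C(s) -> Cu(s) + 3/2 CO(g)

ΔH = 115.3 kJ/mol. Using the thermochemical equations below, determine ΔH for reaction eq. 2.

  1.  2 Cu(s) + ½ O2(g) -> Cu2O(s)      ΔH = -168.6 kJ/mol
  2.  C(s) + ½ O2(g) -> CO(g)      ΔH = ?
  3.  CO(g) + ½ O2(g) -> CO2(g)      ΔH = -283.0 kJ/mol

eq. 1 reversed and × 1/2: (-1/2)·(-168.6) = +84.3 kJ/mol
eq. 2 as written: contributes x
eq. 3 reversed and × 1/2: (-1/2)·(-283.0) = +141.5 kJ/mol
+115.3 = (+84.3) + (+141.5) + x
x = (+115.3 − (+225.8)) / (1) = -110.5 kJ/mol

ΔH = -110.5 kJ/mol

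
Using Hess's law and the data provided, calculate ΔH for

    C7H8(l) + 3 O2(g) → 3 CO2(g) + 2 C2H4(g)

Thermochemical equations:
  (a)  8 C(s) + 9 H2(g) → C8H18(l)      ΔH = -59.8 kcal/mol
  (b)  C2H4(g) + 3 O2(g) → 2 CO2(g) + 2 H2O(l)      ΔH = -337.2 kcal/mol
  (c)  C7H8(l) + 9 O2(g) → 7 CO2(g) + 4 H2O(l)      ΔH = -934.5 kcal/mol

ΔH = -260.1 kcal/mol

(a): not needed (H2(g) appears nowhere else).
(b) reversed and × 2 (C2H4(g) must end up as a product; ×2 to match 2 C2H4(g) in the target): (-2)·(-337.2) = +674.4 kcal/mol
(c) as written (C7H8(l) already on the reactant side): -934.5 kcal/mol
ΔH = (+674.4) + (-934.5) = -260.1 kcal/mol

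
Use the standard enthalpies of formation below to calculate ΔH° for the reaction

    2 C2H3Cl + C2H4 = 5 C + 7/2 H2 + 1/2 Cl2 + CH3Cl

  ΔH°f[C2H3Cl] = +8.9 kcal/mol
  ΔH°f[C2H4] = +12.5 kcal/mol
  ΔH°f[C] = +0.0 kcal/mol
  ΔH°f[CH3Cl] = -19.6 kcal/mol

Products: 5·(+0.0) + 7/2·(+0.0) + 1/2·(+0.0) + 1·(-19.6) = -19.6
Reactants: 2·(+8.9) + 1·(+12.5) = +30.3
ΔH° = (-19.6) − (+30.3) = -49.9 kcal/mol

ΔH° = -49.9 kcal/mol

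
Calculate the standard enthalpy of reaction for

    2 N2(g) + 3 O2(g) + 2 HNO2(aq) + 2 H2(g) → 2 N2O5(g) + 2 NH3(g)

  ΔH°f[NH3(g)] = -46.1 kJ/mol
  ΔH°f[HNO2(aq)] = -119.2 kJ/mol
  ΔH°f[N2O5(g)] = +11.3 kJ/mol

ΔH° = 168.8 kJ/mol

Products: 2·(+11.3) + 2·(-46.1) = -69.6
Reactants: 2·(+0.0) + 3·(+0.0) + 2·(-119.2) + 2·(+0.0) = -238.4
ΔH° = (-69.6) − (-238.4) = 168.8 kJ/mol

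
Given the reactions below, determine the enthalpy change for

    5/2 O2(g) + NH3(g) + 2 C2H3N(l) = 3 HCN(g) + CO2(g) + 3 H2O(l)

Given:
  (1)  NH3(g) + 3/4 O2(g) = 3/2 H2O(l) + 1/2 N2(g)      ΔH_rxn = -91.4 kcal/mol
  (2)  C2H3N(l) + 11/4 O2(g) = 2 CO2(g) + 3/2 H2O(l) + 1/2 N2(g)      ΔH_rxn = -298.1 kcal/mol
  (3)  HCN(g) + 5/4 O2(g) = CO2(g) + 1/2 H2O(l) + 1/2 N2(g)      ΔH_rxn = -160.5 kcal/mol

(1) as written: -91.4 kcal/mol
(2) × 2: (2)·(-298.1) = -596.2 kcal/mol
(3) reversed and × 3: (-3)·(-160.5) = +481.5 kcal/mol
ΔH_rxn = (1)·(-91.4) + (2)·(-298.1) + (-3)·(-160.5) = -206.1 kcal/mol

ΔH_rxn = -206.1 kcal/mol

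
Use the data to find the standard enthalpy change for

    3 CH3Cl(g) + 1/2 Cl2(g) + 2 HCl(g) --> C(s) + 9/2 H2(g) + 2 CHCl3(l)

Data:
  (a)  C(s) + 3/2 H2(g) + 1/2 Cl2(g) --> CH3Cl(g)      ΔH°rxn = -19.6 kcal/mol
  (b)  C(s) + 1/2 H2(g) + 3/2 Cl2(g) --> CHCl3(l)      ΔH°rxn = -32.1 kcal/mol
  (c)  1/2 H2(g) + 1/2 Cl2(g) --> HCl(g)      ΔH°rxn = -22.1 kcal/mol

(a) reversed and × 3: (-3)·(-19.6) = +58.8 kcal/mol
(b) × 2: (2)·(-32.1) = -64.2 kcal/mol
(c) reversed and × 2: (-2)·(-22.1) = +44.2 kcal/mol
ΔH°rxn = (+58.8) + (-64.2) + (+44.2) = 38.8 kcal/mol

ΔH°rxn = 38.8 kcal/mol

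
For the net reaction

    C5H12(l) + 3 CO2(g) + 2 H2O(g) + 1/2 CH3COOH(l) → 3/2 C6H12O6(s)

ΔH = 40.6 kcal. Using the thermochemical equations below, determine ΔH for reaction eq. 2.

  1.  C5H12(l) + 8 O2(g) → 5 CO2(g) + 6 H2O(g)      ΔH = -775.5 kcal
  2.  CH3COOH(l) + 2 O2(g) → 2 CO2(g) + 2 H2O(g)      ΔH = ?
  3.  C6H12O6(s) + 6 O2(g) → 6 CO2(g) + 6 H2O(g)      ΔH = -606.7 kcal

ΔH = -187.9 kcal

eq. 1 as written: -775.5 kcal
eq. 2 × 1/2: contributes 1/2·x
eq. 3 reversed and × 3/2: (-3/2)·(-606.7) = +910.05 kcal
+40.6 = (-775.5) + (+910.05) + 1/2·x
x = (+40.6 − (+134.55)) / (1/2) = -187.9 kcal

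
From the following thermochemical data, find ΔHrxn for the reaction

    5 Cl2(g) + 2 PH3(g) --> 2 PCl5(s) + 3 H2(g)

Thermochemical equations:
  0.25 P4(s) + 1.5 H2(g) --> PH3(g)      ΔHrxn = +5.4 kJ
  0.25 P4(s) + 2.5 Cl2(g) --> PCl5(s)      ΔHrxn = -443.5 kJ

ΔHrxn = -897.8 kJ

equation 1 reversed and × 2: (-2)·(+5.4) = -10.8 kJ
equation 2 × 2: (2)·(-443.5) = -887.0 kJ
ΔHrxn = (-10.8) + (-887.0) = -897.8 kJ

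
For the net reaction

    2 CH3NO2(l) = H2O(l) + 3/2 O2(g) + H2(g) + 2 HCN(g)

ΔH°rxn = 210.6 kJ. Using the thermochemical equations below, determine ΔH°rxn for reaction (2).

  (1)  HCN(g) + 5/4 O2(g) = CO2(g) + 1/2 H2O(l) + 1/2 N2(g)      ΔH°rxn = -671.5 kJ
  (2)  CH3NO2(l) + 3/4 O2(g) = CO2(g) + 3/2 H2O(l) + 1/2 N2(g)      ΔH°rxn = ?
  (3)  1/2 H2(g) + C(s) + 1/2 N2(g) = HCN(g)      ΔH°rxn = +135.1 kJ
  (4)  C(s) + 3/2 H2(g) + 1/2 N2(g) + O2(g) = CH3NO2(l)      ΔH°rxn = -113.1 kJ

(1) reversed: +671.5 kJ
(2) as written: contributes x
(3) as written: +135.1 kJ
(4) reversed: +113.1 kJ
+210.6 = (+671.5) + (+135.1) + (+113.1) + x
x = (+210.6 − (+919.7)) / (1) = -709.1 kJ

ΔH°rxn = -709.1 kJ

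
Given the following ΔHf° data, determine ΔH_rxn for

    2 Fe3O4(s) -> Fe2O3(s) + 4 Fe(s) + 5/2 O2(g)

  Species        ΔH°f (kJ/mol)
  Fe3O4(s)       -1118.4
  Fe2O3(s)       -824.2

ΔH_rxn = 1412.6 kJ/mol

ΔH°rxn = Σ nΔHf°(products) − Σ nΔHf°(reactants).
Products: 1·(-824.2) + 4·(+0.0) + 5/2·(+0.0) = -824.2
Reactants: 2·(-1118.4) = -2236.8
ΔH_rxn = (-824.2) − (-2236.8) = 1412.6 kJ/mol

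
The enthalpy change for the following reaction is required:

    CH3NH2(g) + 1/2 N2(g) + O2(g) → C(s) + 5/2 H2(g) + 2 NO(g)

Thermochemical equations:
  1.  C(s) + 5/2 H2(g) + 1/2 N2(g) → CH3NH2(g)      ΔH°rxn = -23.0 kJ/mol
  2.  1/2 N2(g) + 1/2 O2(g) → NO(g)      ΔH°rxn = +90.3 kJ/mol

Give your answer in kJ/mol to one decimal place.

eq. 1 reversed: +23.0 kJ/mol
eq. 2 × 2: (2)·(+90.3) = +180.6 kJ/mol
Since enthalpy is a state function, ΔH°rxn = (-1)·(-23.0) + (2)·(+90.3) = 203.6 kJ/mol

ΔH°rxn = 203.6 kJ/mol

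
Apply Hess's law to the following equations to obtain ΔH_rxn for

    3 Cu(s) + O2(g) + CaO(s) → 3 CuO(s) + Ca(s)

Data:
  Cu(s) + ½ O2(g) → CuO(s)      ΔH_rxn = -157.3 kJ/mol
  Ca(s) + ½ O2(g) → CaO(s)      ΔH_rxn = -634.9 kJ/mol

equation 1 × 3: (3)·(-157.3) = -471.9 kJ/mol
equation 2 reversed: +634.9 kJ/mol
ΔH_rxn = (3)·(-157.3) + (-1)·(-634.9) = 163.0 kJ/mol

ΔH_rxn = 163.0 kJ/mol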